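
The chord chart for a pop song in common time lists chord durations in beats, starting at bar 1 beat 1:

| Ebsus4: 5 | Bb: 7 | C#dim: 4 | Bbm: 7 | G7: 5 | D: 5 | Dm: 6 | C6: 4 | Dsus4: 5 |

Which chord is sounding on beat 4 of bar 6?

Beat 4 of bar 6 is beat (6−1)×4 + 4 = 24 overall.
Running totals: Ebsus4 ends at 5, Bb ends at 12, C#dim ends at 16, Bbm ends at 23, G7 ends at 28.
Beat 24 falls within G7.

G7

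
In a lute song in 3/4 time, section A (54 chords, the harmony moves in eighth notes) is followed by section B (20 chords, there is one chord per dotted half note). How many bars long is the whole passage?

29 bars

A: 54 × 0.5 = 27 beats = 9 bars.
B: 20 × 3 = 60 beats = 20 bars.
Total: 9 + 20 = 29 bars.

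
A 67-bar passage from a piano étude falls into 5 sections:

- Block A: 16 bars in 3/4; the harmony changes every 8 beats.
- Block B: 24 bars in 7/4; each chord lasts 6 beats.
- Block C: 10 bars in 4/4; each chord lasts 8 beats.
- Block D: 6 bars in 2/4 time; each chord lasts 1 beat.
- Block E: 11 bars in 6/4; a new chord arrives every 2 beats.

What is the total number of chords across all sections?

84 chords

A: 16·3 = 48 beats, 48/8 = 6 chords.
B: 24·7 = 168 beats, 168/6 = 28 chords.
C: 10·4 = 40 beats, 40/8 = 5 chords.
D: 6·2 = 12 beats, 12/1 = 12 chords.
E: 11·6 = 66 beats, 66/2 = 33 chords.
Total: 6 + 28 + 5 + 12 + 33 = 84.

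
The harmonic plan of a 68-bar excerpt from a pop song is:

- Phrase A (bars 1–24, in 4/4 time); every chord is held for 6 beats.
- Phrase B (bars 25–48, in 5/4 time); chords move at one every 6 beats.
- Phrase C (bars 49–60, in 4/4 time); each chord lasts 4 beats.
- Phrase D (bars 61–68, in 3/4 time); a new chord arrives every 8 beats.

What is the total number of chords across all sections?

51 chords

A: 24·4 = 96 beats, 96/6 = 16 chords.
B: 24·5 = 120 beats, 120/6 = 20 chords.
C: 12·4 = 48 beats, 48/4 = 12 chords.
D: 8·3 = 24 beats, 24/8 = 3 chords.
Total: 16 + 20 + 12 + 3 = 51.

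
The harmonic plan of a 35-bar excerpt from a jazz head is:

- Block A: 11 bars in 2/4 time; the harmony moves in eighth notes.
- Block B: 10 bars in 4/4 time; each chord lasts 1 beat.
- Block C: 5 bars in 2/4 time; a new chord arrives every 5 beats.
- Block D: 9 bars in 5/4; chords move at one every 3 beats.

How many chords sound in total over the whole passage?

A: 11·2 = 22 beats, 22/0.5 = 44 chords.
B: 10·4 = 40 beats, 40/1 = 40 chords.
C: 5·2 = 10 beats, 10/5 = 2 chords.
D: 9·5 = 45 beats, 45/3 = 15 chords.
Total: 44 + 40 + 2 + 15 = 101.

101 chords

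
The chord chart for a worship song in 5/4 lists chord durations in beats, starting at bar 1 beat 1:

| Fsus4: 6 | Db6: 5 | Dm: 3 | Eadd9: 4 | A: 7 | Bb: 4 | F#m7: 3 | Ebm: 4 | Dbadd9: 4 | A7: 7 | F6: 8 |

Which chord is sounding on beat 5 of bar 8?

Dbadd9

Beat 5 of bar 8 is beat (8−1)×5 + 5 = 40 overall.
Running totals: Fsus4 ends at 6, Db6 ends at 11, Dm ends at 14, Eadd9 ends at 18, A ends at 25, Bb ends at 29, F#m7 ends at 32, Ebm ends at 36, Dbadd9 ends at 40.
Beat 40 falls within Dbadd9.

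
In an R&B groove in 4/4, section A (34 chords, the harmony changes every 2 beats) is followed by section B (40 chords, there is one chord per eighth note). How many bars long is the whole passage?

A: 34 × 2 = 68 beats = 17 bars.
B: 40 × 0.5 = 20 beats = 5 bars.
Total: 17 + 5 = 22 bars.

22 bars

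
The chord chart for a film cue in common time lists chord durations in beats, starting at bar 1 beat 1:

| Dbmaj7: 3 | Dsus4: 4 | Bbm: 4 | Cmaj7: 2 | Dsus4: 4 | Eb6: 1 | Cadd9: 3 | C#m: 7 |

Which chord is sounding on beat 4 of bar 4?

Beat 4 of bar 4 is beat (4−1)×4 + 4 = 16 overall.
Running totals: Dbmaj7 ends at 3, Dsus4 ends at 7, Bbm ends at 11, Cmaj7 ends at 13, Dsus4 ends at 17.
Beat 16 falls within Dsus4.

Dsus4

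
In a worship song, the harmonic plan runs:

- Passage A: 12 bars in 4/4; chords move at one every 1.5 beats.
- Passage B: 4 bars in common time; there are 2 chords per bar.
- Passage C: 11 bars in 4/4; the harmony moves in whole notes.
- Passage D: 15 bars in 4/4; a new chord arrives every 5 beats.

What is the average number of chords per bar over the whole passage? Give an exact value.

A: 12 bars of 4 beats is 48 beats; at 1.5 beats each that's 32 chords.
B: 4 bars of 4 beats is 16 beats; at 2 beats each that's 8 chords.
C: 11 bars of 4 beats is 44 beats; at 4 beats each that's 11 chords.
D: 15 bars of 4 beats is 60 beats; at 5 beats each that's 12 chords.
Overall: 63 chords over 42 bars → 63/42 = 1.5 chords per bar.

1.5 chords per bar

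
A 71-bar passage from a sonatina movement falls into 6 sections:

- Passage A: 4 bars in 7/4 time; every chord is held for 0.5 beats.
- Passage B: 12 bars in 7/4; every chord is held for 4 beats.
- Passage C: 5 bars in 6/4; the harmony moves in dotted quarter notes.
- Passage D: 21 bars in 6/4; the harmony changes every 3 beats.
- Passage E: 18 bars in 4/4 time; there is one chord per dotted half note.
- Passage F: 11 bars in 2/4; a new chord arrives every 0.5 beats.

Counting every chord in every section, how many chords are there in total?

207 chords

A: 4·7 = 28 beats, 28/0.5 = 56 chords.
B: 12·7 = 84 beats, 84/4 = 21 chords.
C: 5·6 = 30 beats, 30/1.5 = 20 chords.
D: 21·6 = 126 beats, 126/3 = 42 chords.
E: 18·4 = 72 beats, 72/3 = 24 chords.
F: 11·2 = 22 beats, 22/0.5 = 44 chords.
Total: 56 + 21 + 20 + 42 + 24 + 44 = 207.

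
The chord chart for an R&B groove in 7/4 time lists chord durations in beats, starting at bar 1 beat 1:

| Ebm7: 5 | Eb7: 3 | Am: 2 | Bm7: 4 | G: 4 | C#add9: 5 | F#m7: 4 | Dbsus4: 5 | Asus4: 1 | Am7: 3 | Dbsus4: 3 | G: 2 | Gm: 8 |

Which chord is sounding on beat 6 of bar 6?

G

Beat 6 of bar 6 is beat (6−1)×7 + 6 = 41 overall.
Running totals: Ebm7 ends at 5, Eb7 ends at 8, Am ends at 10, Bm7 ends at 14, G ends at 18, C#add9 ends at 23, F#m7 ends at 27, Dbsus4 ends at 32, Asus4 ends at 33, Am7 ends at 36, Dbsus4 ends at 39, G ends at 41.
Beat 41 falls within G.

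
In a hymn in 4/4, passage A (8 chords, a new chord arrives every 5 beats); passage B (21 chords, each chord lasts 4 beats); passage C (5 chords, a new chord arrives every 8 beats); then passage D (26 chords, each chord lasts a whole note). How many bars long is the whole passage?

A: 8 × 5 = 40 beats = 10 bars.
B: 21 × 4 = 84 beats = 21 bars.
C: 5 × 8 = 40 beats = 10 bars.
D: 26 × 4 = 104 beats = 26 bars.
Total: 10 + 21 + 10 + 26 = 67 bars.

67 bars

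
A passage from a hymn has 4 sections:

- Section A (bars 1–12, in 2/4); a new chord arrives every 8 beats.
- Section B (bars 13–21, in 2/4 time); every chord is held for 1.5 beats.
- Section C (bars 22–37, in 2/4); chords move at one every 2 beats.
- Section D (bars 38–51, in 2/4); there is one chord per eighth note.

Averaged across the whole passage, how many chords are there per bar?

29/17 chords per bar

A: 12 bars of 2 beats is 24 beats; at 8 beats each that's 3 chords.
B: 9 bars of 2 beats is 18 beats; at 1.5 beats each that's 12 chords.
C: 16 bars of 2 beats is 32 beats; at 2 beats each that's 16 chords.
D: 14 bars of 2 beats is 28 beats; at 0.5 beats each that's 56 chords.
Overall: 87 chords over 51 bars → 87/51 = 29/17 chords per bar.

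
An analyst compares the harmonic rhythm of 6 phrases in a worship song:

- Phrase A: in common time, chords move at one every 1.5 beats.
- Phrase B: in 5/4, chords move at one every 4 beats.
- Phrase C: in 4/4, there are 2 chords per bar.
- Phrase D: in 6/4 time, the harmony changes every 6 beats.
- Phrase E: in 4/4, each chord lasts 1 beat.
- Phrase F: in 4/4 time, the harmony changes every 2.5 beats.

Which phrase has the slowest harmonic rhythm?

A: 4 beats/bar ÷ 1.5 beats/chord = 8/3 chords/bar.
B: 5 beats/bar ÷ 4 beats/chord = 1.25 chords/bar.
C: 4 beats/bar ÷ 2 beats/chord = 2 chords/bar.
D: 6 beats/bar ÷ 6 beats/chord = 1 chord/bar.
E: 4 beats/bar ÷ 1 beat/chord = 4 chords/bar.
F: 4 beats/bar ÷ 2.5 beats/chord = 1.6 chords/bar.
Slowest is D at 1 chords/bar.

Phrase D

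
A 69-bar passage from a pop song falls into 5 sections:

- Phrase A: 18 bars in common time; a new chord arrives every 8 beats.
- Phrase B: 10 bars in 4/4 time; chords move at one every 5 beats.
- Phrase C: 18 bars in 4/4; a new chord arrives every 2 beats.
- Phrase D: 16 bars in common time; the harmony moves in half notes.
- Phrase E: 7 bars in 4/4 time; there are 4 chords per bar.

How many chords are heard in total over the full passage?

113 chords

A: 18·4 = 72 beats, 72/8 = 9 chords.
B: 10·4 = 40 beats, 40/5 = 8 chords.
C: 18·4 = 72 beats, 72/2 = 36 chords.
D: 16·4 = 64 beats, 64/2 = 32 chords.
E: 7·4 = 28 beats, 28/1 = 28 chords.
Total: 9 + 8 + 36 + 32 + 28 = 113.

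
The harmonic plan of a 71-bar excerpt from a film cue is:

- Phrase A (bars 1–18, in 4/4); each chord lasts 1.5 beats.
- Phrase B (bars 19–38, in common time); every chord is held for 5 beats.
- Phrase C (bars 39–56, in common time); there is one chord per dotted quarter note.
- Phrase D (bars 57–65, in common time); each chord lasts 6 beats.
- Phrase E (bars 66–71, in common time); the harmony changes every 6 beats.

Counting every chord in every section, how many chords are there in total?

122 chords

A: 18 bars × 4 beats = 72 beats; 1.5 beats/chord → 48 chords.
B: 20 bars × 4 beats = 80 beats; 5 beats/chord → 16 chords.
C: 18 bars × 4 beats = 72 beats; 1.5 beats/chord → 48 chords.
D: 9 bars × 4 beats = 36 beats; 6 beats/chord → 6 chords.
E: 6 bars × 4 beats = 24 beats; 6 beats/chord → 4 chords.
Total: 48 + 16 + 48 + 6 + 4 = 122.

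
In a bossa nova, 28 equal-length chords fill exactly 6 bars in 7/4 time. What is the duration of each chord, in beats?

1.5 beats

6 bars × 7 beats/bar = 42 beats total.
42 beats ÷ 28 chords = 1.5 beats per chord.
(That is a dotted quarter note.)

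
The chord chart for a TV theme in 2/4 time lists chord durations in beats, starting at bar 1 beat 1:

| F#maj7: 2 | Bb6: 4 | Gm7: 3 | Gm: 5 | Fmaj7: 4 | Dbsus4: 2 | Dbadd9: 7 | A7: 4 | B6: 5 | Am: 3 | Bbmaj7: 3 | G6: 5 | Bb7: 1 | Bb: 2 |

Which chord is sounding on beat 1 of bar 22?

G6

Beat 1 of bar 22 is beat (22−1)×2 + 1 = 43 overall.
Running totals: F#maj7 ends at 2, Bb6 ends at 6, Gm7 ends at 9, Gm ends at 14, Fmaj7 ends at 18, Dbsus4 ends at 20, Dbadd9 ends at 27, A7 ends at 31, B6 ends at 36, Am ends at 39, Bbmaj7 ends at 42, G6 ends at 47.
Beat 43 falls within G6.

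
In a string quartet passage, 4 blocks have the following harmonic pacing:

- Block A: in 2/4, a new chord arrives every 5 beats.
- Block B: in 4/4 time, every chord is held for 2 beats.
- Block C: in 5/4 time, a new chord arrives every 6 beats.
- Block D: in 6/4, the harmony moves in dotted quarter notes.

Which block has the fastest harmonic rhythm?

A: 2/5 = 0.4 chords/bar.
B: 4/2 = 2 chords/bar.
C: 5/6 = 5/6 chords/bar.
D: 6/1.5 = 4 chords/bar.
Fastest is D at 4 chords/bar.

Block D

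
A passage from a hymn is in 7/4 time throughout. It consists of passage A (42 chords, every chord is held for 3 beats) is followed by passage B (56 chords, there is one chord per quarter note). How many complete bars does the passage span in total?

A: 42 × 3 = 126 beats = 18 bars.
B: 56 × 1 = 56 beats = 8 bars.
Total: 18 + 8 = 26 bars.

26 bars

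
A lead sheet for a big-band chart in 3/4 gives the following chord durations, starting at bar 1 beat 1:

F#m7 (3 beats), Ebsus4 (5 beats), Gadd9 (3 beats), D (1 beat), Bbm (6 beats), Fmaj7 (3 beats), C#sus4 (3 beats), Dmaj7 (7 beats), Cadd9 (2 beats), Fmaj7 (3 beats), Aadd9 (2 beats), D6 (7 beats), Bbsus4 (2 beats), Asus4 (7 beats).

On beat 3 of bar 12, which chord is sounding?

Fmaj7

Beat 3 of bar 12 is beat (12−1)×3 + 3 = 36 overall.
Running totals: F#m7 ends at 3, Ebsus4 ends at 8, Gadd9 ends at 11, D ends at 12, Bbm ends at 18, Fmaj7 ends at 21, C#sus4 ends at 24, Dmaj7 ends at 31, Cadd9 ends at 33, Fmaj7 ends at 36.
Beat 36 falls within Fmaj7.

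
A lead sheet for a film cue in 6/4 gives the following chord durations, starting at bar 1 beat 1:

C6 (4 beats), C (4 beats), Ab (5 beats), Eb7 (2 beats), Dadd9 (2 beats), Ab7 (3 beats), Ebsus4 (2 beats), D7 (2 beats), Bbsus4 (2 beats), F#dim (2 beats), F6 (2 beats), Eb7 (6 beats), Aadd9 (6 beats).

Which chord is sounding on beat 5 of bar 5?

F6

Beat 5 of bar 5 is beat (5−1)×6 + 5 = 29 overall.
Running totals: C6 ends at 4, C ends at 8, Ab ends at 13, Eb7 ends at 15, Dadd9 ends at 17, Ab7 ends at 20, Ebsus4 ends at 22, D7 ends at 24, Bbsus4 ends at 26, F#dim ends at 28, F6 ends at 30.
Beat 29 falls within F6.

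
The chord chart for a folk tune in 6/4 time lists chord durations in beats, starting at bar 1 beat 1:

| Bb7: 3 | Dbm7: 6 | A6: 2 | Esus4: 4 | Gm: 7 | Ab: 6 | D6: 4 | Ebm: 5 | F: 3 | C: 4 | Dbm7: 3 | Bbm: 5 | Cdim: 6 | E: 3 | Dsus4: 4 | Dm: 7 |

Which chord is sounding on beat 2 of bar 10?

Beat 2 of bar 10 is beat (10−1)×6 + 2 = 56 overall.
Running totals: Bb7 ends at 3, Dbm7 ends at 9, A6 ends at 11, Esus4 ends at 15, Gm ends at 22, Ab ends at 28, D6 ends at 32, Ebm ends at 37, F ends at 40, C ends at 44, Dbm7 ends at 47, Bbm ends at 52, Cdim ends at 58.
Beat 56 falls within Cdim.

Cdim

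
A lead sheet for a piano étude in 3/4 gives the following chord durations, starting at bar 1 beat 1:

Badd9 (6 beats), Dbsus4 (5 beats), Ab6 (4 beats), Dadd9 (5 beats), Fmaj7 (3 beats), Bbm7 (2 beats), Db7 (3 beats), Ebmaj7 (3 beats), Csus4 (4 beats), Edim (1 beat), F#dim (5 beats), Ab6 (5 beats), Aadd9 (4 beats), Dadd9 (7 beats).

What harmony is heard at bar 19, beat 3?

Dadd9

Beat 3 of bar 19 is beat (19−1)×3 + 3 = 57 overall.
Running totals: Badd9 ends at 6, Dbsus4 ends at 11, Ab6 ends at 15, Dadd9 ends at 20, Fmaj7 ends at 23, Bbm7 ends at 25, Db7 ends at 28, Ebmaj7 ends at 31, Csus4 ends at 35, Edim ends at 36, F#dim ends at 41, Ab6 ends at 46, Aadd9 ends at 50, Dadd9 ends at 57.
Beat 57 falls within Dadd9.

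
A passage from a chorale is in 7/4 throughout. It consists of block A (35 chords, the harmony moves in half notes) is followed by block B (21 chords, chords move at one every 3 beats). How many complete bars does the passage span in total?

19 bars

A: 35 × 2 = 70 beats = 10 bars.
B: 21 × 3 = 63 beats = 9 bars.
Total: 10 + 9 = 19 bars.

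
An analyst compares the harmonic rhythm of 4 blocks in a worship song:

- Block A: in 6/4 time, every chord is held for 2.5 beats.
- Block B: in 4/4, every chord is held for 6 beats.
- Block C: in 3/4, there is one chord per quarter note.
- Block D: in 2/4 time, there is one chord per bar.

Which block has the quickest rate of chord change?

Block C

A: 6 beats/bar ÷ 2.5 beats/chord = 2.4 chords/bar.
B: 4 beats/bar ÷ 6 beats/chord = 2/3 chords/bar.
C: 3 beats/bar ÷ 1 beat/chord = 3 chords/bar.
D: 2 beats/bar ÷ 2 beats/chord = 1 chord/bar.
Fastest is C at 3 chords/bar.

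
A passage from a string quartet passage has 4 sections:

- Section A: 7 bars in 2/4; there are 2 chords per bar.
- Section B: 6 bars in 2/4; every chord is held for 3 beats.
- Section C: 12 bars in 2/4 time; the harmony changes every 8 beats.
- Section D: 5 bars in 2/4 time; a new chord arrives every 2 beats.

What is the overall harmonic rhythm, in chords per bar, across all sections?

13/15 chords per bar

A: 7 × 2 = 14 beats ÷ 1 = 14 chords.
B: 6 × 2 = 12 beats ÷ 3 = 4 chords.
C: 12 × 2 = 24 beats ÷ 8 = 3 chords.
D: 5 × 2 = 10 beats ÷ 2 = 5 chords.
Overall: 26 chords over 30 bars → 26/30 = 13/15 chords per bar.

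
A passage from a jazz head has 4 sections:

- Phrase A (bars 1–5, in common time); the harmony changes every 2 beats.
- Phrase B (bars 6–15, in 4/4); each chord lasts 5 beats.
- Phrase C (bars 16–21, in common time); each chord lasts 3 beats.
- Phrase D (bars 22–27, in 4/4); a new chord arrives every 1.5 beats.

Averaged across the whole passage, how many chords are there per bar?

A: 5 × 4 = 20 beats ÷ 2 = 10 chords.
B: 10 × 4 = 40 beats ÷ 5 = 8 chords.
C: 6 × 4 = 24 beats ÷ 3 = 8 chords.
D: 6 × 4 = 24 beats ÷ 1.5 = 16 chords.
Overall: 42 chords over 27 bars → 42/27 = 14/9 chords per bar.

14/9 chords per bar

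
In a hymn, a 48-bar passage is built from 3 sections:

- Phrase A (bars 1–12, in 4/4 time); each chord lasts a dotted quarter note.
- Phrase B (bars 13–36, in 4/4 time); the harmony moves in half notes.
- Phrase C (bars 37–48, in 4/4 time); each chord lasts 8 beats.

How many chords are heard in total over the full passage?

A: 12 bars × 4 beats = 48 beats; 1.5 beats/chord → 32 chords.
B: 24 bars × 4 beats = 96 beats; 2 beats/chord → 48 chords.
C: 12 bars × 4 beats = 48 beats; 8 beats/chord → 6 chords.
Total: 32 + 48 + 6 = 86.

86 chords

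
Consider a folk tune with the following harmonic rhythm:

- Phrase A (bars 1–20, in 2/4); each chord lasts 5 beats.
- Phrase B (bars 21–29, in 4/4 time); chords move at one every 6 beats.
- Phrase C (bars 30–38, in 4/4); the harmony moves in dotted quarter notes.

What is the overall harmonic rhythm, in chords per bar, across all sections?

A: 20 × 2 = 40 beats ÷ 5 = 8 chords.
B: 9 × 4 = 36 beats ÷ 6 = 6 chords.
C: 9 × 4 = 36 beats ÷ 1.5 = 24 chords.
Overall: 38 chords over 38 bars → 38/38 = 1 chords per bar.

1 chords per bar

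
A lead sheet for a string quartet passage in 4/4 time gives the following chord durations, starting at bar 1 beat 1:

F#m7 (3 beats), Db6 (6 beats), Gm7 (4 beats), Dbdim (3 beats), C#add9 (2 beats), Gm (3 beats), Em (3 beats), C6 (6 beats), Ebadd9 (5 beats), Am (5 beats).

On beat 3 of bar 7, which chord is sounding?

Beat 3 of bar 7 is beat (7−1)×4 + 3 = 27 overall.
Running totals: F#m7 ends at 3, Db6 ends at 9, Gm7 ends at 13, Dbdim ends at 16, C#add9 ends at 18, Gm ends at 21, Em ends at 24, C6 ends at 30.
Beat 27 falls within C6.

C6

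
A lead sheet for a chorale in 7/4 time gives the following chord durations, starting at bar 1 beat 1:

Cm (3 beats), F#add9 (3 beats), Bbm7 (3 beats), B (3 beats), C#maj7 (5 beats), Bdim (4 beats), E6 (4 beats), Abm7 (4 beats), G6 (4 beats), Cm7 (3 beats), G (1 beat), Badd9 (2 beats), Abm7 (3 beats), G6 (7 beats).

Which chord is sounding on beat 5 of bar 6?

Abm7

Beat 5 of bar 6 is beat (6−1)×7 + 5 = 40 overall.
Running totals: Cm ends at 3, F#add9 ends at 6, Bbm7 ends at 9, B ends at 12, C#maj7 ends at 17, Bdim ends at 21, E6 ends at 25, Abm7 ends at 29, G6 ends at 33, Cm7 ends at 36, G ends at 37, Badd9 ends at 39, Abm7 ends at 42.
Beat 40 falls within Abm7.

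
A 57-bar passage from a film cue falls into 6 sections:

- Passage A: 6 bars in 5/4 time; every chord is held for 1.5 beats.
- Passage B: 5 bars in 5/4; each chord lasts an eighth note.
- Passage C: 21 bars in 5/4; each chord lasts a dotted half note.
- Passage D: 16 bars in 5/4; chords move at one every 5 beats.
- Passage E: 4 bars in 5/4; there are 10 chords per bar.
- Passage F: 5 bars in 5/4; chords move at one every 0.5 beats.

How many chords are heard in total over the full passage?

211 chords

A: 6 bars × 5 beats = 30 beats; 1.5 beats/chord → 20 chords.
B: 5 bars × 5 beats = 25 beats; 0.5 beats/chord → 50 chords.
C: 21 bars × 5 beats = 105 beats; 3 beats/chord → 35 chords.
D: 16 bars × 5 beats = 80 beats; 5 beats/chord → 16 chords.
E: 4 bars × 5 beats = 20 beats; 0.5 beats/chord → 40 chords.
F: 5 bars × 5 beats = 25 beats; 0.5 beats/chord → 50 chords.
Total: 20 + 50 + 35 + 16 + 40 + 50 = 211.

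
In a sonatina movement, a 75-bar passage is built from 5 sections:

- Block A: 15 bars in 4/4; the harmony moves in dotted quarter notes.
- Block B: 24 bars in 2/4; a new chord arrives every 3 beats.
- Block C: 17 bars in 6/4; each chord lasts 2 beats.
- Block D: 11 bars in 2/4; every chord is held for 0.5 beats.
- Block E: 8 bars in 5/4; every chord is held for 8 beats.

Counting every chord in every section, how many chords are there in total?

156 chords

A: 15·4 = 60 beats, 60/1.5 = 40 chords.
B: 24·2 = 48 beats, 48/3 = 16 chords.
C: 17·6 = 102 beats, 102/2 = 51 chords.
D: 11·2 = 22 beats, 22/0.5 = 44 chords.
E: 8·5 = 40 beats, 40/8 = 5 chords.
Total: 40 + 16 + 51 + 44 + 5 = 156.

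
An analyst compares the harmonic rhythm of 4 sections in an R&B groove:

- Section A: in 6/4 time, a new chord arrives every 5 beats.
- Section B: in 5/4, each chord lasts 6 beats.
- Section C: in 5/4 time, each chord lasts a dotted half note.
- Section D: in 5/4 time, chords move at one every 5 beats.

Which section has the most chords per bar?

Section C

A: 6/5 = 1.2 chords/bar.
B: 5/6 = 5/6 chords/bar.
C: 5/3 = 5/3 chords/bar.
D: 5/5 = 1 chord/bar.
Fastest is C at 5/3 chords/bar.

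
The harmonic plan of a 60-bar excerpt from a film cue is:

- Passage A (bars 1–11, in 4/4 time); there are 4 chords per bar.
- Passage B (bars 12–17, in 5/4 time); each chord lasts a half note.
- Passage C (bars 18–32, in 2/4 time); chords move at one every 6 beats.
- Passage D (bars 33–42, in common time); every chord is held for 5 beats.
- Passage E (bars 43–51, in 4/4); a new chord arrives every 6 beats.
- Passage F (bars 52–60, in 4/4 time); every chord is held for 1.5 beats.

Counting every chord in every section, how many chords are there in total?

102 chords

A has 44 beats and chords last 1 each, so 44 chords.
B has 30 beats and chords last 2 each, so 15 chords.
C has 30 beats and chords last 6 each, so 5 chords.
D has 40 beats and chords last 5 each, so 8 chords.
E has 36 beats and chords last 6 each, so 6 chords.
F has 36 beats and chords last 1.5 each, so 24 chords.
Total: 44 + 15 + 5 + 8 + 6 + 24 = 102.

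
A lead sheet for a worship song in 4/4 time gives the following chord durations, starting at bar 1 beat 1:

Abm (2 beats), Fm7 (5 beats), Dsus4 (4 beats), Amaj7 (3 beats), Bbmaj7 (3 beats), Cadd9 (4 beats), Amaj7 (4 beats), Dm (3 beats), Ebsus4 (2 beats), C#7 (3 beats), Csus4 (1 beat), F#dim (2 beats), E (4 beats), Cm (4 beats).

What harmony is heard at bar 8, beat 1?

Ebsus4

Beat 1 of bar 8 is beat (8−1)×4 + 1 = 29 overall.
Running totals: Abm ends at 2, Fm7 ends at 7, Dsus4 ends at 11, Amaj7 ends at 14, Bbmaj7 ends at 17, Cadd9 ends at 21, Amaj7 ends at 25, Dm ends at 28, Ebsus4 ends at 30.
Beat 29 falls within Ebsus4.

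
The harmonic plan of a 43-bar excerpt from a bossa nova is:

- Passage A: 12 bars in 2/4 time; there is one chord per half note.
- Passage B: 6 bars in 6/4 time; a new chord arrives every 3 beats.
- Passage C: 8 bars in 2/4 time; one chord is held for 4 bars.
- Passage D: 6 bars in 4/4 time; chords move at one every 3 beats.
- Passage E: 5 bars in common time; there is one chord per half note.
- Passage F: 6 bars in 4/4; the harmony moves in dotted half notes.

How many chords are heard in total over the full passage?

52 chords

A: 12 bars × 2 beats = 24 beats; 2 beats/chord → 12 chords.
B: 6 bars × 6 beats = 36 beats; 3 beats/chord → 12 chords.
C: 8 bars × 2 beats = 16 beats; 8 beats/chord → 2 chords.
D: 6 bars × 4 beats = 24 beats; 3 beats/chord → 8 chords.
E: 5 bars × 4 beats = 20 beats; 2 beats/chord → 10 chords.
F: 6 bars × 4 beats = 24 beats; 3 beats/chord → 8 chords.
Total: 12 + 12 + 2 + 8 + 10 + 8 = 52.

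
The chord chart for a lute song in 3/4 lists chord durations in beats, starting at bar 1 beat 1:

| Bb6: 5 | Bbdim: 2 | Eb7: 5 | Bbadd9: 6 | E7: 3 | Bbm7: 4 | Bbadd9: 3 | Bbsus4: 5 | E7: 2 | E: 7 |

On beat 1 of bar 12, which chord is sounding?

E7

Beat 1 of bar 12 is beat (12−1)×3 + 1 = 34 overall.
Running totals: Bb6 ends at 5, Bbdim ends at 7, Eb7 ends at 12, Bbadd9 ends at 18, E7 ends at 21, Bbm7 ends at 25, Bbadd9 ends at 28, Bbsus4 ends at 33, E7 ends at 35.
Beat 34 falls within E7.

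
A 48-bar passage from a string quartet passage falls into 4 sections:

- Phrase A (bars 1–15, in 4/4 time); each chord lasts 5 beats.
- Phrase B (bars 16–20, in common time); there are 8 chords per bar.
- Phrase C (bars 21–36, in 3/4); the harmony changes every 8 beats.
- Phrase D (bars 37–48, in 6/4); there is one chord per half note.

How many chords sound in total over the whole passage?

94 chords

A: 15 bars × 4 beats = 60 beats; 5 beats/chord → 12 chords.
B: 5 bars × 4 beats = 20 beats; 0.5 beats/chord → 40 chords.
C: 16 bars × 3 beats = 48 beats; 8 beats/chord → 6 chords.
D: 12 bars × 6 beats = 72 beats; 2 beats/chord → 36 chords.
Total: 12 + 40 + 6 + 36 = 94.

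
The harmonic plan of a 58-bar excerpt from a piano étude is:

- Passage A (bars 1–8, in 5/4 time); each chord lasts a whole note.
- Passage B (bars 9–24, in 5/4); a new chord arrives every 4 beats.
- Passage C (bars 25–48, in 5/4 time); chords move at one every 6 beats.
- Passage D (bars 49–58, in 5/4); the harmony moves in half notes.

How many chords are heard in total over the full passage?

A has 40 beats and chords last 4 each, so 10 chords.
B has 80 beats and chords last 4 each, so 20 chords.
C has 120 beats and chords last 6 each, so 20 chords.
D has 50 beats and chords last 2 each, so 25 chords.
Total: 10 + 20 + 20 + 25 = 75.

75 chords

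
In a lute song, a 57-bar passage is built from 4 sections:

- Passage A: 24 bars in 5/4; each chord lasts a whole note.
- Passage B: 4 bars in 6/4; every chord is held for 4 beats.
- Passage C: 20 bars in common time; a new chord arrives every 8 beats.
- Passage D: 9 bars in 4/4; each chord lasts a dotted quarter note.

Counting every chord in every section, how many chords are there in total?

A: 24 bars × 5 beats = 120 beats; 4 beats/chord → 30 chords.
B: 4 bars × 6 beats = 24 beats; 4 beats/chord → 6 chords.
C: 20 bars × 4 beats = 80 beats; 8 beats/chord → 10 chords.
D: 9 bars × 4 beats = 36 beats; 1.5 beats/chord → 24 chords.
Total: 30 + 6 + 10 + 24 = 70.

70 chords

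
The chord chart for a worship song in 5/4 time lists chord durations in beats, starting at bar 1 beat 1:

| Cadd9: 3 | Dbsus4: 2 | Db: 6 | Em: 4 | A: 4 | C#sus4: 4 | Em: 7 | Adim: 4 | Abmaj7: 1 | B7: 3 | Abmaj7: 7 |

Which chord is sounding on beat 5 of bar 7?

Abmaj7

Beat 5 of bar 7 is beat (7−1)×5 + 5 = 35 overall.
Running totals: Cadd9 ends at 3, Dbsus4 ends at 5, Db ends at 11, Em ends at 15, A ends at 19, C#sus4 ends at 23, Em ends at 30, Adim ends at 34, Abmaj7 ends at 35.
Beat 35 falls within Abmaj7.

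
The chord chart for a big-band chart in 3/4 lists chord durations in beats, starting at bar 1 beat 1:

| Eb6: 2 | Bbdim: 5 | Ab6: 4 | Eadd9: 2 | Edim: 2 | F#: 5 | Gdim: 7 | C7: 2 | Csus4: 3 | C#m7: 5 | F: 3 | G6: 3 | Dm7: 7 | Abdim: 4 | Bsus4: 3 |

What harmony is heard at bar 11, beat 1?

Beat 1 of bar 11 is beat (11−1)×3 + 1 = 31 overall.
Running totals: Eb6 ends at 2, Bbdim ends at 7, Ab6 ends at 11, Eadd9 ends at 13, Edim ends at 15, F# ends at 20, Gdim ends at 27, C7 ends at 29, Csus4 ends at 32.
Beat 31 falls within Csus4.

Csus4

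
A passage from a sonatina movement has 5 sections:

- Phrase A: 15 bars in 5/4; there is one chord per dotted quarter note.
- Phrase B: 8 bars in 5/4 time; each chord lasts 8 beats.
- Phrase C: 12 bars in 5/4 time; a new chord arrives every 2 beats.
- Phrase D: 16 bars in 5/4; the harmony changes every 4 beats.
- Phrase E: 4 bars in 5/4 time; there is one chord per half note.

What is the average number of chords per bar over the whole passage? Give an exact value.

23/11 chords per bar

A: 15 × 5 = 75 beats ÷ 1.5 = 50 chords.
B: 8 × 5 = 40 beats ÷ 8 = 5 chords.
C: 12 × 5 = 60 beats ÷ 2 = 30 chords.
D: 16 × 5 = 80 beats ÷ 4 = 20 chords.
E: 4 × 5 = 20 beats ÷ 2 = 10 chords.
Overall: 115 chords over 55 bars → 115/55 = 23/11 chords per bar.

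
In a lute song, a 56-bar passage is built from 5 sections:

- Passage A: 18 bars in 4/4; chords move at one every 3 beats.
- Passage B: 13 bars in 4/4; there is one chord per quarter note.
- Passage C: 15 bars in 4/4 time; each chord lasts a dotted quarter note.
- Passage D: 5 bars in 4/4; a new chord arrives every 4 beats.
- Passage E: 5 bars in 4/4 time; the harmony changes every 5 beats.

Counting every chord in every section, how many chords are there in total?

125 chords

A: 18·4 = 72 beats, 72/3 = 24 chords.
B: 13·4 = 52 beats, 52/1 = 52 chords.
C: 15·4 = 60 beats, 60/1.5 = 40 chords.
D: 5·4 = 20 beats, 20/4 = 5 chords.
E: 5·4 = 20 beats, 20/5 = 4 chords.
Total: 24 + 52 + 40 + 5 + 4 = 125.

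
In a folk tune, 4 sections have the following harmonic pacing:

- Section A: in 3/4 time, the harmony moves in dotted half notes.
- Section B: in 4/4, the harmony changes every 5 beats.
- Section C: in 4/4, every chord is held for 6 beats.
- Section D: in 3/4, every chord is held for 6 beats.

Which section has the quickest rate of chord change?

A: 3 beats/bar ÷ 3 beats/chord = 1 chord/bar.
B: 4 beats/bar ÷ 5 beats/chord = 0.8 chords/bar.
C: 4 beats/bar ÷ 6 beats/chord = 2/3 chords/bar.
D: 3 beats/bar ÷ 6 beats/chord = 0.5 chords/bar.
Fastest is A at 1 chords/bar.

Section A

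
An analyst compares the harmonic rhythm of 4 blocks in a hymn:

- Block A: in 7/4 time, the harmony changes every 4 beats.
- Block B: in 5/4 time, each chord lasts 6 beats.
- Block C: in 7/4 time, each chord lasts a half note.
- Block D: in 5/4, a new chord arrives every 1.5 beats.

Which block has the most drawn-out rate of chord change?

Block B

A: 7 beats/bar ÷ 4 beats/chord = 1.75 chords/bar.
B: 5 beats/bar ÷ 6 beats/chord = 5/6 chords/bar.
C: 7 beats/bar ÷ 2 beats/chord = 3.5 chords/bar.
D: 5 beats/bar ÷ 1.5 beats/chord = 10/3 chords/bar.
Slowest is B at 5/6 chords/bar.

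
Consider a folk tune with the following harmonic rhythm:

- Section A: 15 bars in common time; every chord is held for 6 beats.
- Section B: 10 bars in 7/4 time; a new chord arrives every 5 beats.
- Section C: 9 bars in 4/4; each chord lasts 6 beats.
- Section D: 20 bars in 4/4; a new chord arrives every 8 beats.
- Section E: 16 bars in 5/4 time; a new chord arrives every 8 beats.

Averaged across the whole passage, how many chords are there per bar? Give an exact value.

A: 15 × 4 = 60 beats ÷ 6 = 10 chords.
B: 10 × 7 = 70 beats ÷ 5 = 14 chords.
C: 9 × 4 = 36 beats ÷ 6 = 6 chords.
D: 20 × 4 = 80 beats ÷ 8 = 10 chords.
E: 16 × 5 = 80 beats ÷ 8 = 10 chords.
Overall: 50 chords over 70 bars → 50/70 = 5/7 chords per bar.

5/7 chords per bar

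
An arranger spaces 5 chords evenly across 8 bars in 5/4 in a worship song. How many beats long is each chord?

8 bars × 5 beats/bar = 40 beats total.
40 beats ÷ 5 chords = 8 beats per chord.

8 beats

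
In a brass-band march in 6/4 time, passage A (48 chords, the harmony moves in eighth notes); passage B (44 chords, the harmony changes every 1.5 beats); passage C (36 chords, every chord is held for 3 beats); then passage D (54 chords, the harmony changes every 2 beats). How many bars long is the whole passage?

51 bars

A: 48 × 0.5 = 24 beats = 4 bars.
B: 44 × 1.5 = 66 beats = 11 bars.
C: 36 × 3 = 108 beats = 18 bars.
D: 54 × 2 = 108 beats = 18 bars.
Total: 4 + 11 + 18 + 18 = 51 bars.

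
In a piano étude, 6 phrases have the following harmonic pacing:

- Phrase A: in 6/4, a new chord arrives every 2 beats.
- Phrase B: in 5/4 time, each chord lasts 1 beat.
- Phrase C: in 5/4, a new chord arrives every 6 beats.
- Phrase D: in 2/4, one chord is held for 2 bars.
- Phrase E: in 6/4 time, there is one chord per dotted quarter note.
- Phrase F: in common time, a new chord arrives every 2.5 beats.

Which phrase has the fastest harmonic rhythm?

Phrase B

A: 6 beats/bar ÷ 2 beats/chord = 3 chords/bar.
B: 5 beats/bar ÷ 1 beat/chord = 5 chords/bar.
C: 5 beats/bar ÷ 6 beats/chord = 5/6 chords/bar.
D: 2 beats/bar ÷ 4 beats/chord = 0.5 chords/bar.
E: 6 beats/bar ÷ 1.5 beats/chord = 4 chords/bar.
F: 4 beats/bar ÷ 2.5 beats/chord = 1.6 chords/bar.
Fastest is B at 5 chords/bar.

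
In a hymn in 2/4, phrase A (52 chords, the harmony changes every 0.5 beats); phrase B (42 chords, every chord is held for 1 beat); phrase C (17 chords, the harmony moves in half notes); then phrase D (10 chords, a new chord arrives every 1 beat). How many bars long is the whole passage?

A: 52 × 0.5 = 26 beats = 13 bars.
B: 42 × 1 = 42 beats = 21 bars.
C: 17 × 2 = 34 beats = 17 bars.
D: 10 × 1 = 10 beats = 5 bars.
Total: 13 + 21 + 17 + 5 = 56 bars.

56 bars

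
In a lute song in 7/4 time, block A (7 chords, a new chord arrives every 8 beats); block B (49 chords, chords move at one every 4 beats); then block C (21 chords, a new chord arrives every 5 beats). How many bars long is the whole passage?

51 bars

A: 7 × 8 = 56 beats = 8 bars.
B: 49 × 4 = 196 beats = 28 bars.
C: 21 × 5 = 105 beats = 15 bars.
Total: 8 + 28 + 15 = 51 bars.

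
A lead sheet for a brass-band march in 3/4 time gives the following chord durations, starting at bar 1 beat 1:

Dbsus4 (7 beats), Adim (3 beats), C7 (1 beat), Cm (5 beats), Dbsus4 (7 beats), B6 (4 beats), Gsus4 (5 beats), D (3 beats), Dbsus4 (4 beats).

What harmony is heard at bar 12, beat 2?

Beat 2 of bar 12 is beat (12−1)×3 + 2 = 35 overall.
Running totals: Dbsus4 ends at 7, Adim ends at 10, C7 ends at 11, Cm ends at 16, Dbsus4 ends at 23, B6 ends at 27, Gsus4 ends at 32, D ends at 35.
Beat 35 falls within D.

D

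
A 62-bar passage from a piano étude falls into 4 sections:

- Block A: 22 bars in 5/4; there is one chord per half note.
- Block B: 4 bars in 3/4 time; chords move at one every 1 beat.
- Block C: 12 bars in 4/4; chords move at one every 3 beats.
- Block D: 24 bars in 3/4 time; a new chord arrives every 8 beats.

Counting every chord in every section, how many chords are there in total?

A: 22·5 = 110 beats, 110/2 = 55 chords.
B: 4·3 = 12 beats, 12/1 = 12 chords.
C: 12·4 = 48 beats, 48/3 = 16 chords.
D: 24·3 = 72 beats, 72/8 = 9 chords.
Total: 55 + 12 + 16 + 9 = 92.

92 chords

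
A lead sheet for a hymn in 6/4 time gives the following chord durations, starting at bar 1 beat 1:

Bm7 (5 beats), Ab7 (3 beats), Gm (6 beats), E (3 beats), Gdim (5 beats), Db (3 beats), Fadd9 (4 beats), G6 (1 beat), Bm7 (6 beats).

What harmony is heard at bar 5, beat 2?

Beat 2 of bar 5 is beat (5−1)×6 + 2 = 26 overall.
Running totals: Bm7 ends at 5, Ab7 ends at 8, Gm ends at 14, E ends at 17, Gdim ends at 22, Db ends at 25, Fadd9 ends at 29.
Beat 26 falls within Fadd9.

Fadd9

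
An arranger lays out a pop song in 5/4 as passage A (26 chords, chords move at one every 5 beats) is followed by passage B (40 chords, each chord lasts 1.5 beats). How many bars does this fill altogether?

A: 26 × 5 = 130 beats = 26 bars.
B: 40 × 1.5 = 60 beats = 12 bars.
Total: 26 + 12 = 38 bars.

38 bars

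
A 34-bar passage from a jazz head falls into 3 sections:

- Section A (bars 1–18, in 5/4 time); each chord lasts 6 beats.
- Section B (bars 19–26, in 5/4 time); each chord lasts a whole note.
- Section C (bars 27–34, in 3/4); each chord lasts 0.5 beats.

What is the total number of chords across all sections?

73 chords

A has 90 beats and chords last 6 each, so 15 chords.
B has 40 beats and chords last 4 each, so 10 chords.
C has 24 beats and chords last 0.5 each, so 48 chords.
Total: 15 + 10 + 48 = 73.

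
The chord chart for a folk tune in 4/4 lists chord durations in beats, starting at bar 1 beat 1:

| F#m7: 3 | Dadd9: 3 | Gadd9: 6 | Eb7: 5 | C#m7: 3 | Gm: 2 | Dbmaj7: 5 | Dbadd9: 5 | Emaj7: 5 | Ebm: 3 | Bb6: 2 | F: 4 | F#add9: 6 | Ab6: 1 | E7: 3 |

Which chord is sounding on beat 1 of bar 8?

Dbadd9

Beat 1 of bar 8 is beat (8−1)×4 + 1 = 29 overall.
Running totals: F#m7 ends at 3, Dadd9 ends at 6, Gadd9 ends at 12, Eb7 ends at 17, C#m7 ends at 20, Gm ends at 22, Dbmaj7 ends at 27, Dbadd9 ends at 32.
Beat 29 falls within Dbadd9.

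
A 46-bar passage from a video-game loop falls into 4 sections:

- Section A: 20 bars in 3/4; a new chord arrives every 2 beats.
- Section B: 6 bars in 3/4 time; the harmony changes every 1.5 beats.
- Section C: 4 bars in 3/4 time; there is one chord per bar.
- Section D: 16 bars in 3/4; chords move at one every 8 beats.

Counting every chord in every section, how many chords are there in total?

A: 20 bars × 3 beats = 60 beats; 2 beats/chord → 30 chords.
B: 6 bars × 3 beats = 18 beats; 1.5 beats/chord → 12 chords.
C: 4 bars × 3 beats = 12 beats; 3 beats/chord → 4 chords.
D: 16 bars × 3 beats = 48 beats; 8 beats/chord → 6 chords.
Total: 30 + 12 + 4 + 6 = 52.

52 chords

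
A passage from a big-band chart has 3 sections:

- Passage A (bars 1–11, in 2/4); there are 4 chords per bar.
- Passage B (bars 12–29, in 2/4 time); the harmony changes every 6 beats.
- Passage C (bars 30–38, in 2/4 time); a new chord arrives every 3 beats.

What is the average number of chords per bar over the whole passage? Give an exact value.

A: 11 bars of 2 beats is 22 beats; at 0.5 beats each that's 44 chords.
B: 18 bars of 2 beats is 36 beats; at 6 beats each that's 6 chords.
C: 9 bars of 2 beats is 18 beats; at 3 beats each that's 6 chords.
Overall: 56 chords over 38 bars → 56/38 = 28/19 chords per bar.

28/19 chords per bar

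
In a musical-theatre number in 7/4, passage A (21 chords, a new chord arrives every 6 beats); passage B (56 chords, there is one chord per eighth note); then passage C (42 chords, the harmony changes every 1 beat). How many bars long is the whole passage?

28 bars

A: 21 × 6 = 126 beats = 18 bars.
B: 56 × 0.5 = 28 beats = 4 bars.
C: 42 × 1 = 42 beats = 6 bars.
Total: 18 + 4 + 6 = 28 bars.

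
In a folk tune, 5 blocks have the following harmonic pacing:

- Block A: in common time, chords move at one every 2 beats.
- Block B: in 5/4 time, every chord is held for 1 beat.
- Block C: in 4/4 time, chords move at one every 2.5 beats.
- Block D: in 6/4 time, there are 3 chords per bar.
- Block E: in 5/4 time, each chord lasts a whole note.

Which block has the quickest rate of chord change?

Block B

A: 4 beats/bar ÷ 2 beats/chord = 2 chords/bar.
B: 5 beats/bar ÷ 1 beat/chord = 5 chords/bar.
C: 4 beats/bar ÷ 2.5 beats/chord = 1.6 chords/bar.
D: 6 beats/bar ÷ 2 beats/chord = 3 chords/bar.
E: 5 beats/bar ÷ 4 beats/chord = 1.25 chords/bar.
Fastest is B at 5 chords/bar.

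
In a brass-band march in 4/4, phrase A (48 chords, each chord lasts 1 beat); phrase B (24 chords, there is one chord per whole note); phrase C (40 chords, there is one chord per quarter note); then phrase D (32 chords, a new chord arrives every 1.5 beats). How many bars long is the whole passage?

58 bars

A: 48 × 1 = 48 beats = 12 bars.
B: 24 × 4 = 96 beats = 24 bars.
C: 40 × 1 = 40 beats = 10 bars.
D: 32 × 1.5 = 48 beats = 12 bars.
Total: 12 + 24 + 10 + 12 = 58 bars.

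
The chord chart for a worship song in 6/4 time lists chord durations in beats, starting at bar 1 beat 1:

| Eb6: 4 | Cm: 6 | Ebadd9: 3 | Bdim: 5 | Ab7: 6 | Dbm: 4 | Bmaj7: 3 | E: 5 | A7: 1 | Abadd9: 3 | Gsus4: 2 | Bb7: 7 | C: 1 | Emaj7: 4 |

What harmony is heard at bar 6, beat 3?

E

Beat 3 of bar 6 is beat (6−1)×6 + 3 = 33 overall.
Running totals: Eb6 ends at 4, Cm ends at 10, Ebadd9 ends at 13, Bdim ends at 18, Ab7 ends at 24, Dbm ends at 28, Bmaj7 ends at 31, E ends at 36.
Beat 33 falls within E.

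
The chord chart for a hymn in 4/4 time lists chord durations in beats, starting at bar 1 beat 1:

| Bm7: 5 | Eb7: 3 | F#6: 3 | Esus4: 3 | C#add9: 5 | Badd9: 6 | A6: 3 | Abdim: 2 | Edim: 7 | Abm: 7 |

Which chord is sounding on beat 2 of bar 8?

Beat 2 of bar 8 is beat (8−1)×4 + 2 = 30 overall.
Running totals: Bm7 ends at 5, Eb7 ends at 8, F#6 ends at 11, Esus4 ends at 14, C#add9 ends at 19, Badd9 ends at 25, A6 ends at 28, Abdim ends at 30.
Beat 30 falls within Abdim.

Abdim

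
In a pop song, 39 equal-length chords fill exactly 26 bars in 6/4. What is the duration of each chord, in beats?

26 bars × 6 beats/bar = 156 beats total.
156 beats ÷ 39 chords = 4 beats per chord.
(That is a whole note.)

4 beats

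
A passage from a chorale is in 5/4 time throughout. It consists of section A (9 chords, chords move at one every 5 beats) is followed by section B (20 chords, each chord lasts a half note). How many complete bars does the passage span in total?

A: 9 × 5 = 45 beats = 9 bars.
B: 20 × 2 = 40 beats = 8 bars.
Total: 9 + 8 = 17 bars.

17 bars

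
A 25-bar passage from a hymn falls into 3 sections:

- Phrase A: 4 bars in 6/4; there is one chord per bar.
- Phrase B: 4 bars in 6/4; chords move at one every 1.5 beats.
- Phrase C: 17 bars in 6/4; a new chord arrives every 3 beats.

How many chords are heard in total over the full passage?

54 chords

A: 4·6 = 24 beats, 24/6 = 4 chords.
B: 4·6 = 24 beats, 24/1.5 = 16 chords.
C: 17·6 = 102 beats, 102/3 = 34 chords.
Total: 4 + 16 + 34 = 54.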